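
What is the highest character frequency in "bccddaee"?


Input: bccddaee
Character counts:
  'a': 1
  'b': 1
  'c': 2
  'd': 2
  'e': 2
Maximum frequency: 2

2


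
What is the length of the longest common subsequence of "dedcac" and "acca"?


LCS of "dedcac" and "acca"
DP table:
           a    c    c    a
      0    0    0    0    0
  d   0    0    0    0    0
  e   0    0    0    0    0
  d   0    0    0    0    0
  c   0    0    1    1    1
  a   0    1    1    1    2
  c   0    1    2    2    2
LCS length = dp[6][4] = 2

2


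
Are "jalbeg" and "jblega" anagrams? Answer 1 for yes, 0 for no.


Strings: "jalbeg", "jblega"
Sorted first:  abegjl
Sorted second: abegjl
Sorted forms match => anagrams

1


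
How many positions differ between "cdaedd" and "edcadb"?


Comparing "cdaedd" and "edcadb" position by position:
  Position 0: 'c' vs 'e' => DIFFER
  Position 1: 'd' vs 'd' => same
  Position 2: 'a' vs 'c' => DIFFER
  Position 3: 'e' vs 'a' => DIFFER
  Position 4: 'd' vs 'd' => same
  Position 5: 'd' vs 'b' => DIFFER
Positions that differ: 4

4


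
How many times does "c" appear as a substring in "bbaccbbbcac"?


Searching for "c" in "bbaccbbbcac"
Scanning each position:
  Position 0: "b" => no
  Position 1: "b" => no
  Position 2: "a" => no
  Position 3: "c" => MATCH
  Position 4: "c" => MATCH
  Position 5: "b" => no
  Position 6: "b" => no
  Position 7: "b" => no
  Position 8: "c" => MATCH
  Position 9: "a" => no
  Position 10: "c" => MATCH
Total occurrences: 4

4


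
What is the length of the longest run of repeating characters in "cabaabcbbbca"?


Input: "cabaabcbbbca"
Scanning for longest run:
  Position 1 ('a'): new char, reset run to 1
  Position 2 ('b'): new char, reset run to 1
  Position 3 ('a'): new char, reset run to 1
  Position 4 ('a'): continues run of 'a', length=2
  Position 5 ('b'): new char, reset run to 1
  Position 6 ('c'): new char, reset run to 1
  Position 7 ('b'): new char, reset run to 1
  Position 8 ('b'): continues run of 'b', length=2
  Position 9 ('b'): continues run of 'b', length=3
  Position 10 ('c'): new char, reset run to 1
  Position 11 ('a'): new char, reset run to 1
Longest run: 'b' with length 3

3


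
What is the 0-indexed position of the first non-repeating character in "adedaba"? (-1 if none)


Input: adedaba
Character frequencies:
  'a': 3
  'b': 1
  'd': 2
  'e': 1
Scanning left to right for freq == 1:
  Position 0 ('a'): freq=3, skip
  Position 1 ('d'): freq=2, skip
  Position 2 ('e'): unique! => answer = 2

2


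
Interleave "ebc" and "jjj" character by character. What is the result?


Interleaving "ebc" and "jjj":
  Position 0: 'e' from first, 'j' from second => "ej"
  Position 1: 'b' from first, 'j' from second => "bj"
  Position 2: 'c' from first, 'j' from second => "cj"
Result: ejbjcj

ejbjcj


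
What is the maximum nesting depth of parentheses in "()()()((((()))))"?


Input: "()()()((((()))))"
Tracking depth:
  Position 0 '(': depth becomes 1
  Position 1 ')': depth becomes 0
  Position 2 '(': depth becomes 1
  Position 3 ')': depth becomes 0
  Position 4 '(': depth becomes 1
  Position 5 ')': depth becomes 0
  Position 6 '(': depth becomes 1
  Position 7 '(': depth becomes 2
  Position 8 '(': depth becomes 3
  Position 9 '(': depth becomes 4
  Position 10 '(': depth becomes 5
  Position 11 ')': depth becomes 4
  Position 12 ')': depth becomes 3
  Position 13 ')': depth becomes 2
  Position 14 ')': depth becomes 1
  Position 15 ')': depth becomes 0
Maximum depth reached: 5

5


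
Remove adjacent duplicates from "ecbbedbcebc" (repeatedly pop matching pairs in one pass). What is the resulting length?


Input: ecbbedbcebc
Stack-based adjacent duplicate removal:
  Read 'e': push. Stack: e
  Read 'c': push. Stack: ec
  Read 'b': push. Stack: ecb
  Read 'b': matches stack top 'b' => pop. Stack: ec
  Read 'e': push. Stack: ece
  Read 'd': push. Stack: eced
  Read 'b': push. Stack: ecedb
  Read 'c': push. Stack: ecedbc
  Read 'e': push. Stack: ecedbce
  Read 'b': push. Stack: ecedbceb
  Read 'c': push. Stack: ecedbcebc
Final stack: "ecedbcebc" (length 9)

9


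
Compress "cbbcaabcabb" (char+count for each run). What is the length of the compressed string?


Input: cbbcaabcabb
Runs:
  'c' x 1 => "c1"
  'b' x 2 => "b2"
  'c' x 1 => "c1"
  'a' x 2 => "a2"
  'b' x 1 => "b1"
  'c' x 1 => "c1"
  'a' x 1 => "a1"
  'b' x 2 => "b2"
Compressed: "c1b2c1a2b1c1a1b2"
Compressed length: 16

16


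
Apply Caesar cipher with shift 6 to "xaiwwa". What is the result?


Caesar cipher: shift "xaiwwa" by 6
  'x' (pos 23) + 6 = pos 3 = 'd'
  'a' (pos 0) + 6 = pos 6 = 'g'
  'i' (pos 8) + 6 = pos 14 = 'o'
  'w' (pos 22) + 6 = pos 2 = 'c'
  'w' (pos 22) + 6 = pos 2 = 'c'
  'a' (pos 0) + 6 = pos 6 = 'g'
Result: dgoccg

dgoccg


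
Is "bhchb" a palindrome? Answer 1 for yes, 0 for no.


Input: bhchb
Reversed: bhchb
  Compare pos 0 ('b') with pos 4 ('b'): match
  Compare pos 1 ('h') with pos 3 ('h'): match
Result: palindrome

1


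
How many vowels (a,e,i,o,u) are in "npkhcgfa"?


Input: npkhcgfa
Checking each character:
  'n' at position 0: consonant
  'p' at position 1: consonant
  'k' at position 2: consonant
  'h' at position 3: consonant
  'c' at position 4: consonant
  'g' at position 5: consonant
  'f' at position 6: consonant
  'a' at position 7: vowel (running total: 1)
Total vowels: 1

1


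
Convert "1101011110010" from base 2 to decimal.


Input: "1101011110010" in base 2
Positional expansion:
  Digit '1' (value 1) x 2^12 = 4096
  Digit '1' (value 1) x 2^11 = 2048
  Digit '0' (value 0) x 2^10 = 0
  Digit '1' (value 1) x 2^9 = 512
  Digit '0' (value 0) x 2^8 = 0
  Digit '1' (value 1) x 2^7 = 128
  Digit '1' (value 1) x 2^6 = 64
  Digit '1' (value 1) x 2^5 = 32
  Digit '1' (value 1) x 2^4 = 16
  Digit '0' (value 0) x 2^3 = 0
  Digit '0' (value 0) x 2^2 = 0
  Digit '1' (value 1) x 2^1 = 2
  Digit '0' (value 0) x 2^0 = 0
Sum = 6898

6898


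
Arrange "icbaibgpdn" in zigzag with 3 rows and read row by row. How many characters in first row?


Zigzag "icbaibgpdn" into 3 rows:
Placing characters:
  'i' => row 0
  'c' => row 1
  'b' => row 2
  'a' => row 1
  'i' => row 0
  'b' => row 1
  'g' => row 2
  'p' => row 1
  'd' => row 0
  'n' => row 1
Rows:
  Row 0: "iid"
  Row 1: "cabpn"
  Row 2: "bg"
First row length: 3

3


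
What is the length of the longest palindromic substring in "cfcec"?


Input: "cfcec"
Checking substrings for palindromes:
  [0:3] "cfc" (len 3) => palindrome
  [2:5] "cec" (len 3) => palindrome
Longest palindromic substring: "cfc" with length 3

3


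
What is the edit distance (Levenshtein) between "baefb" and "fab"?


Computing edit distance: "baefb" -> "fab"
DP table:
           f    a    b
      0    1    2    3
  b   1    1    2    2
  a   2    2    1    2
  e   3    3    2    2
  f   4    3    3    3
  b   5    4    4    3
Edit distance = dp[5][3] = 3

3


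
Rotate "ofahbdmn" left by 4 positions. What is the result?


Input: "ofahbdmn", rotate left by 4
First 4 characters: "ofah"
Remaining characters: "bdmn"
Concatenate remaining + first: "bdmn" + "ofah" = "bdmnofah"

bdmnofah


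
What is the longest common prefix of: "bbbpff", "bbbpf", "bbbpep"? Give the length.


Words: bbbpff, bbbpf, bbbpep
  Position 0: all 'b' => match
  Position 1: all 'b' => match
  Position 2: all 'b' => match
  Position 3: all 'p' => match
  Position 4: ('f', 'f', 'e') => mismatch, stop
LCP = "bbbp" (length 4)

4


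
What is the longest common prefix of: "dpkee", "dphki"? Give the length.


Words: dpkee, dphki
  Position 0: all 'd' => match
  Position 1: all 'p' => match
  Position 2: ('k', 'h') => mismatch, stop
LCP = "dp" (length 2)

2


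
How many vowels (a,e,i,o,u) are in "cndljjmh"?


Input: cndljjmh
Checking each character:
  'c' at position 0: consonant
  'n' at position 1: consonant
  'd' at position 2: consonant
  'l' at position 3: consonant
  'j' at position 4: consonant
  'j' at position 5: consonant
  'm' at position 6: consonant
  'h' at position 7: consonant
Total vowels: 0

0


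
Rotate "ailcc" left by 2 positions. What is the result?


Input: "ailcc", rotate left by 2
First 2 characters: "ai"
Remaining characters: "lcc"
Concatenate remaining + first: "lcc" + "ai" = "lccai"

lccai


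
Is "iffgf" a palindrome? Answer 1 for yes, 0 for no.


Input: iffgf
Reversed: fgffi
  Compare pos 0 ('i') with pos 4 ('f'): MISMATCH
  Compare pos 1 ('f') with pos 3 ('g'): MISMATCH
Result: not a palindrome

0


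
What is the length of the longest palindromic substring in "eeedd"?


Input: "eeedd"
Checking substrings for palindromes:
  [0:3] "eee" (len 3) => palindrome
  [0:2] "ee" (len 2) => palindrome
  [1:3] "ee" (len 2) => palindrome
  [3:5] "dd" (len 2) => palindrome
Longest palindromic substring: "eee" with length 3

3


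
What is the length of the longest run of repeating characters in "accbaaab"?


Input: "accbaaab"
Scanning for longest run:
  Position 1 ('c'): new char, reset run to 1
  Position 2 ('c'): continues run of 'c', length=2
  Position 3 ('b'): new char, reset run to 1
  Position 4 ('a'): new char, reset run to 1
  Position 5 ('a'): continues run of 'a', length=2
  Position 6 ('a'): continues run of 'a', length=3
  Position 7 ('b'): new char, reset run to 1
Longest run: 'a' with length 3

3


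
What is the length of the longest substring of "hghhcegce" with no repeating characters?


Input: "hghhcegce"
Sliding window (track last position of each char):
  Position 0 ('h'): window [0,0] length 1 -- new best
  Position 1 ('g'): window [0,1] length 2 -- new best
  Position 2 ('h'): repeat (last at 0), move window start to 1
  Position 2 ('h'): window [1,2] length 2
  Position 3 ('h'): repeat (last at 2), move window start to 3
  Position 3 ('h'): window [3,3] length 1
  Position 4 ('c'): window [3,4] length 2
  Position 5 ('e'): window [3,5] length 3 -- new best
  Position 6 ('g'): window [3,6] length 4 -- new best
  Position 7 ('c'): repeat (last at 4), move window start to 5
  Position 7 ('c'): window [5,7] length 3
  Position 8 ('e'): repeat (last at 5), move window start to 6
  Position 8 ('e'): window [6,8] length 3
Longest substring with no repeats: "hceg" with length 4

4


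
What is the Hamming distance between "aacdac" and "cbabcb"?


Comparing "aacdac" and "cbabcb" position by position:
  Position 0: 'a' vs 'c' => differ
  Position 1: 'a' vs 'b' => differ
  Position 2: 'c' vs 'a' => differ
  Position 3: 'd' vs 'b' => differ
  Position 4: 'a' vs 'c' => differ
  Position 5: 'c' vs 'b' => differ
Total differences (Hamming distance): 6

6


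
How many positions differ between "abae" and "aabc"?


Comparing "abae" and "aabc" position by position:
  Position 0: 'a' vs 'a' => same
  Position 1: 'b' vs 'a' => DIFFER
  Position 2: 'a' vs 'b' => DIFFER
  Position 3: 'e' vs 'c' => DIFFER
Positions that differ: 3

3


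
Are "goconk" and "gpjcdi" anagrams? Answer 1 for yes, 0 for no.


Strings: "goconk", "gpjcdi"
Sorted first:  cgknoo
Sorted second: cdgijp
Differ at position 1: 'g' vs 'd' => not anagrams

0


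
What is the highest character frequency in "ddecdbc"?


Input: ddecdbc
Character counts:
  'b': 1
  'c': 2
  'd': 3
  'e': 1
Maximum frequency: 3

3


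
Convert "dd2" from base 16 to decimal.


Input: "dd2" in base 16
Positional expansion:
  Digit 'd' (value 13) x 16^2 = 3328
  Digit 'd' (value 13) x 16^1 = 208
  Digit '2' (value 2) x 16^0 = 2
Sum = 3538

3538


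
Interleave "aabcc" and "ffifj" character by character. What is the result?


Interleaving "aabcc" and "ffifj":
  Position 0: 'a' from first, 'f' from second => "af"
  Position 1: 'a' from first, 'f' from second => "af"
  Position 2: 'b' from first, 'i' from second => "bi"
  Position 3: 'c' from first, 'f' from second => "cf"
  Position 4: 'c' from first, 'j' from second => "cj"
Result: afafbicfcj

afafbicfcj


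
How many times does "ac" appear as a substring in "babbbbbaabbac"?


Searching for "ac" in "babbbbbaabbac"
Scanning each position:
  Position 0: "ba" => no
  Position 1: "ab" => no
  Position 2: "bb" => no
  Position 3: "bb" => no
  Position 4: "bb" => no
  Position 5: "bb" => no
  Position 6: "ba" => no
  Position 7: "aa" => no
  Position 8: "ab" => no
  Position 9: "bb" => no
  Position 10: "ba" => no
  Position 11: "ac" => MATCH
Total occurrences: 1

1


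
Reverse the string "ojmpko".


Input: ojmpko
Reading characters right to left:
  Position 5: 'o'
  Position 4: 'k'
  Position 3: 'p'
  Position 2: 'm'
  Position 1: 'j'
  Position 0: 'o'
Reversed: okpmjo

okpmjo


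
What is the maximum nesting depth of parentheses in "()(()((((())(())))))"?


Input: "()(()((((())(())))))"
Tracking depth:
  Position 0 '(': depth becomes 1
  Position 1 ')': depth becomes 0
  Position 2 '(': depth becomes 1
  Position 3 '(': depth becomes 2
  Position 4 ')': depth becomes 1
  Position 5 '(': depth becomes 2
  Position 6 '(': depth becomes 3
  Position 7 '(': depth becomes 4
  Position 8 '(': depth becomes 5
  Position 9 '(': depth becomes 6
  Position 10 ')': depth becomes 5
  Position 11 ')': depth becomes 4
  Position 12 '(': depth becomes 5
  Position 13 '(': depth becomes 6
  Position 14 ')': depth becomes 5
  Position 15 ')': depth becomes 4
  Position 16 ')': depth becomes 3
  Position 17 ')': depth becomes 2
  Position 18 ')': depth becomes 1
  Position 19 ')': depth becomes 0
Maximum depth reached: 6

6


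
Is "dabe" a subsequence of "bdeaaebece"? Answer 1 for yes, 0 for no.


Check if "dabe" is a subsequence of "bdeaaebece"
Greedy scan:
  Position 0 ('b'): no match needed
  Position 1 ('d'): matches sub[0] = 'd'
  Position 2 ('e'): no match needed
  Position 3 ('a'): matches sub[1] = 'a'
  Position 4 ('a'): no match needed
  Position 5 ('e'): no match needed
  Position 6 ('b'): matches sub[2] = 'b'
  Position 7 ('e'): matches sub[3] = 'e'
  Position 8 ('c'): no match needed
  Position 9 ('e'): no match needed
All 4 characters matched => is a subsequence

1


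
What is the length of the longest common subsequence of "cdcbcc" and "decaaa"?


LCS of "cdcbcc" and "decaaa"
DP table:
           d    e    c    a    a    a
      0    0    0    0    0    0    0
  c   0    0    0    1    1    1    1
  d   0    1    1    1    1    1    1
  c   0    1    1    2    2    2    2
  b   0    1    1    2    2    2    2
  c   0    1    1    2    2    2    2
  c   0    1    1    2    2    2    2
LCS length = dp[6][6] = 2

2


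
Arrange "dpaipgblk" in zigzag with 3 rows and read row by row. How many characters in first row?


Zigzag "dpaipgblk" into 3 rows:
Placing characters:
  'd' => row 0
  'p' => row 1
  'a' => row 2
  'i' => row 1
  'p' => row 0
  'g' => row 1
  'b' => row 2
  'l' => row 1
  'k' => row 0
Rows:
  Row 0: "dpk"
  Row 1: "pigl"
  Row 2: "ab"
First row length: 3

3


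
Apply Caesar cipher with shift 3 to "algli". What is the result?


Caesar cipher: shift "algli" by 3
  'a' (pos 0) + 3 = pos 3 = 'd'
  'l' (pos 11) + 3 = pos 14 = 'o'
  'g' (pos 6) + 3 = pos 9 = 'j'
  'l' (pos 11) + 3 = pos 14 = 'o'
  'i' (pos 8) + 3 = pos 11 = 'l'
Result: dojol

dojol


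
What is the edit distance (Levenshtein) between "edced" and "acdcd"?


Computing edit distance: "edced" -> "acdcd"
DP table:
           a    c    d    c    d
      0    1    2    3    4    5
  e   1    1    2    3    4    5
  d   2    2    2    2    3    4
  c   3    3    2    3    2    3
  e   4    4    3    3    3    3
  d   5    5    4    3    4    3
Edit distance = dp[5][5] = 3

3


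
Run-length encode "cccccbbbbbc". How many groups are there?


Input: cccccbbbbbc
Scanning for consecutive runs:
  Group 1: 'c' x 5 (positions 0-4)
  Group 2: 'b' x 5 (positions 5-9)
  Group 3: 'c' x 1 (positions 10-10)
Total groups: 3

3


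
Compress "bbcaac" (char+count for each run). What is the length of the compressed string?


Input: bbcaac
Runs:
  'b' x 2 => "b2"
  'c' x 1 => "c1"
  'a' x 2 => "a2"
  'c' x 1 => "c1"
Compressed: "b2c1a2c1"
Compressed length: 8

8


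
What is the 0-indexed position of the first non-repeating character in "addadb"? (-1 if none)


Input: addadb
Character frequencies:
  'a': 2
  'b': 1
  'd': 3
Scanning left to right for freq == 1:
  Position 0 ('a'): freq=2, skip
  Position 1 ('d'): freq=3, skip
  Position 2 ('d'): freq=3, skip
  Position 3 ('a'): freq=2, skip
  Position 4 ('d'): freq=3, skip
  Position 5 ('b'): unique! => answer = 5

5


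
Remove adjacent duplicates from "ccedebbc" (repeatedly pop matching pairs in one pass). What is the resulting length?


Input: ccedebbc
Stack-based adjacent duplicate removal:
  Read 'c': push. Stack: c
  Read 'c': matches stack top 'c' => pop. Stack: (empty)
  Read 'e': push. Stack: e
  Read 'd': push. Stack: ed
  Read 'e': push. Stack: ede
  Read 'b': push. Stack: edeb
  Read 'b': matches stack top 'b' => pop. Stack: ede
  Read 'c': push. Stack: edec
Final stack: "edec" (length 4)

4


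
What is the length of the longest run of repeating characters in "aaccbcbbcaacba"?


Input: "aaccbcbbcaacba"
Scanning for longest run:
  Position 1 ('a'): continues run of 'a', length=2
  Position 2 ('c'): new char, reset run to 1
  Position 3 ('c'): continues run of 'c', length=2
  Position 4 ('b'): new char, reset run to 1
  Position 5 ('c'): new char, reset run to 1
  Position 6 ('b'): new char, reset run to 1
  Position 7 ('b'): continues run of 'b', length=2
  Position 8 ('c'): new char, reset run to 1
  Position 9 ('a'): new char, reset run to 1
  Position 10 ('a'): continues run of 'a', length=2
  Position 11 ('c'): new char, reset run to 1
  Position 12 ('b'): new char, reset run to 1
  Position 13 ('a'): new char, reset run to 1
Longest run: 'a' with length 2

2


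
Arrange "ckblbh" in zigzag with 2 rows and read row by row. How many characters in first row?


Zigzag "ckblbh" into 2 rows:
Placing characters:
  'c' => row 0
  'k' => row 1
  'b' => row 0
  'l' => row 1
  'b' => row 0
  'h' => row 1
Rows:
  Row 0: "cbb"
  Row 1: "klh"
First row length: 3

3


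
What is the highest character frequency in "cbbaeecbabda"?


Input: cbbaeecbabda
Character counts:
  'a': 3
  'b': 4
  'c': 2
  'd': 1
  'e': 2
Maximum frequency: 4

4


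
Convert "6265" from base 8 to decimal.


Input: "6265" in base 8
Positional expansion:
  Digit '6' (value 6) x 8^3 = 3072
  Digit '2' (value 2) x 8^2 = 128
  Digit '6' (value 6) x 8^1 = 48
  Digit '5' (value 5) x 8^0 = 5
Sum = 3253

3253


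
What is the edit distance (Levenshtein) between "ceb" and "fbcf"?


Computing edit distance: "ceb" -> "fbcf"
DP table:
           f    b    c    f
      0    1    2    3    4
  c   1    1    2    2    3
  e   2    2    2    3    3
  b   3    3    2    3    4
Edit distance = dp[3][4] = 4

4


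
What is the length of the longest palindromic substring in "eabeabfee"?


Input: "eabeabfee"
Checking substrings for palindromes:
  [7:9] "ee" (len 2) => palindrome
Longest palindromic substring: "ee" with length 2

2


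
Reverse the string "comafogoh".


Input: comafogoh
Reading characters right to left:
  Position 8: 'h'
  Position 7: 'o'
  Position 6: 'g'
  Position 5: 'o'
  Position 4: 'f'
  Position 3: 'a'
  Position 2: 'm'
  Position 1: 'o'
  Position 0: 'c'
Reversed: hogofamoc

hogofamoc


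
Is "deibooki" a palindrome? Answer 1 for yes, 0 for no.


Input: deibooki
Reversed: ikoobied
  Compare pos 0 ('d') with pos 7 ('i'): MISMATCH
  Compare pos 1 ('e') with pos 6 ('k'): MISMATCH
  Compare pos 2 ('i') with pos 5 ('o'): MISMATCH
  Compare pos 3 ('b') with pos 4 ('o'): MISMATCH
Result: not a palindrome

0


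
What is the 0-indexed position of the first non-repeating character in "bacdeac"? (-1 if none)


Input: bacdeac
Character frequencies:
  'a': 2
  'b': 1
  'c': 2
  'd': 1
  'e': 1
Scanning left to right for freq == 1:
  Position 0 ('b'): unique! => answer = 0

0


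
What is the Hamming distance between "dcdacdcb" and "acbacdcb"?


Comparing "dcdacdcb" and "acbacdcb" position by position:
  Position 0: 'd' vs 'a' => differ
  Position 1: 'c' vs 'c' => same
  Position 2: 'd' vs 'b' => differ
  Position 3: 'a' vs 'a' => same
  Position 4: 'c' vs 'c' => same
  Position 5: 'd' vs 'd' => same
  Position 6: 'c' vs 'c' => same
  Position 7: 'b' vs 'b' => same
Total differences (Hamming distance): 2

2


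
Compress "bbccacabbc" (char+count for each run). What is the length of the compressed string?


Input: bbccacabbc
Runs:
  'b' x 2 => "b2"
  'c' x 2 => "c2"
  'a' x 1 => "a1"
  'c' x 1 => "c1"
  'a' x 1 => "a1"
  'b' x 2 => "b2"
  'c' x 1 => "c1"
Compressed: "b2c2a1c1a1b2c1"
Compressed length: 14

14


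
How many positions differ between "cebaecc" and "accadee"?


Comparing "cebaecc" and "accadee" position by position:
  Position 0: 'c' vs 'a' => DIFFER
  Position 1: 'e' vs 'c' => DIFFER
  Position 2: 'b' vs 'c' => DIFFER
  Position 3: 'a' vs 'a' => same
  Position 4: 'e' vs 'd' => DIFFER
  Position 5: 'c' vs 'e' => DIFFER
  Position 6: 'c' vs 'e' => DIFFER
Positions that differ: 6

6


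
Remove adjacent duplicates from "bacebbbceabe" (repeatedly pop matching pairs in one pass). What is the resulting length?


Input: bacebbbceabe
Stack-based adjacent duplicate removal:
  Read 'b': push. Stack: b
  Read 'a': push. Stack: ba
  Read 'c': push. Stack: bac
  Read 'e': push. Stack: bace
  Read 'b': push. Stack: baceb
  Read 'b': matches stack top 'b' => pop. Stack: bace
  Read 'b': push. Stack: baceb
  Read 'c': push. Stack: bacebc
  Read 'e': push. Stack: bacebce
  Read 'a': push. Stack: bacebcea
  Read 'b': push. Stack: bacebceab
  Read 'e': push. Stack: bacebceabe
Final stack: "bacebceabe" (length 10)

10


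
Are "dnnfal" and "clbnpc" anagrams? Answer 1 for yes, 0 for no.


Strings: "dnnfal", "clbnpc"
Sorted first:  adflnn
Sorted second: bcclnp
Differ at position 0: 'a' vs 'b' => not anagrams

0


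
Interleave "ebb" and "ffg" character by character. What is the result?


Interleaving "ebb" and "ffg":
  Position 0: 'e' from first, 'f' from second => "ef"
  Position 1: 'b' from first, 'f' from second => "bf"
  Position 2: 'b' from first, 'g' from second => "bg"
Result: efbfbg

efbfbg


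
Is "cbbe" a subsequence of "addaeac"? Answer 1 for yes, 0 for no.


Check if "cbbe" is a subsequence of "addaeac"
Greedy scan:
  Position 0 ('a'): no match needed
  Position 1 ('d'): no match needed
  Position 2 ('d'): no match needed
  Position 3 ('a'): no match needed
  Position 4 ('e'): no match needed
  Position 5 ('a'): no match needed
  Position 6 ('c'): matches sub[0] = 'c'
Only matched 1/4 characters => not a subsequence

0


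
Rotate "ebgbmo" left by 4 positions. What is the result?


Input: "ebgbmo", rotate left by 4
First 4 characters: "ebgb"
Remaining characters: "mo"
Concatenate remaining + first: "mo" + "ebgb" = "moebgb"

moebgb


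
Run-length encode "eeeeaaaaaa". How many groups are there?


Input: eeeeaaaaaa
Scanning for consecutive runs:
  Group 1: 'e' x 4 (positions 0-3)
  Group 2: 'a' x 6 (positions 4-9)
Total groups: 2

2


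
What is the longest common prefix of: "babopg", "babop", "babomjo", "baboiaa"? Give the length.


Words: babopg, babop, babomjo, baboiaa
  Position 0: all 'b' => match
  Position 1: all 'a' => match
  Position 2: all 'b' => match
  Position 3: all 'o' => match
  Position 4: ('p', 'p', 'm', 'i') => mismatch, stop
LCP = "babo" (length 4)

4


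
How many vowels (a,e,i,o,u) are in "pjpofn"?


Input: pjpofn
Checking each character:
  'p' at position 0: consonant
  'j' at position 1: consonant
  'p' at position 2: consonant
  'o' at position 3: vowel (running total: 1)
  'f' at position 4: consonant
  'n' at position 5: consonant
Total vowels: 1

1


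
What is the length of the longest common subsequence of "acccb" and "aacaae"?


LCS of "acccb" and "aacaae"
DP table:
           a    a    c    a    a    e
      0    0    0    0    0    0    0
  a   0    1    1    1    1    1    1
  c   0    1    1    2    2    2    2
  c   0    1    1    2    2    2    2
  c   0    1    1    2    2    2    2
  b   0    1    1    2    2    2    2
LCS length = dp[5][6] = 2

2


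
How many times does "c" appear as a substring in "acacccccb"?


Searching for "c" in "acacccccb"
Scanning each position:
  Position 0: "a" => no
  Position 1: "c" => MATCH
  Position 2: "a" => no
  Position 3: "c" => MATCH
  Position 4: "c" => MATCH
  Position 5: "c" => MATCH
  Position 6: "c" => MATCH
  Position 7: "c" => MATCH
  Position 8: "b" => no
Total occurrences: 6

6


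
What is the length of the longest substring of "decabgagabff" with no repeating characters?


Input: "decabgagabff"
Sliding window (track last position of each char):
  Position 0 ('d'): window [0,0] length 1 -- new best
  Position 1 ('e'): window [0,1] length 2 -- new best
  Position 2 ('c'): window [0,2] length 3 -- new best
  Position 3 ('a'): window [0,3] length 4 -- new best
  Position 4 ('b'): window [0,4] length 5 -- new best
  Position 5 ('g'): window [0,5] length 6 -- new best
  Position 6 ('a'): repeat (last at 3), move window start to 4
  Position 6 ('a'): window [4,6] length 3
  Position 7 ('g'): repeat (last at 5), move window start to 6
  Position 7 ('g'): window [6,7] length 2
  Position 8 ('a'): repeat (last at 6), move window start to 7
  Position 8 ('a'): window [7,8] length 2
  Position 9 ('b'): window [7,9] length 3
  Position 10 ('f'): window [7,10] length 4
  Position 11 ('f'): repeat (last at 10), move window start to 11
  Position 11 ('f'): window [11,11] length 1
Longest substring with no repeats: "decabg" with length 6

6


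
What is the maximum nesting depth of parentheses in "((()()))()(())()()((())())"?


Input: "((()()))()(())()()((())())"
Tracking depth:
  Position 0 '(': depth becomes 1
  Position 1 '(': depth becomes 2
  Position 2 '(': depth becomes 3
  Position 3 ')': depth becomes 2
  Position 4 '(': depth becomes 3
  Position 5 ')': depth becomes 2
  Position 6 ')': depth becomes 1
  Position 7 ')': depth becomes 0
  Position 8 '(': depth becomes 1
  Position 9 ')': depth becomes 0
  Position 10 '(': depth becomes 1
  Position 11 '(': depth becomes 2
  Position 12 ')': depth becomes 1
  Position 13 ')': depth becomes 0
  Position 14 '(': depth becomes 1
  Position 15 ')': depth becomes 0
  Position 16 '(': depth becomes 1
  Position 17 ')': depth becomes 0
  Position 18 '(': depth becomes 1
  Position 19 '(': depth becomes 2
  Position 20 '(': depth becomes 3
  Position 21 ')': depth becomes 2
  Position 22 ')': depth becomes 1
  Position 23 '(': depth becomes 2
  Position 24 ')': depth becomes 1
  Position 25 ')': depth becomes 0
Maximum depth reached: 3

3


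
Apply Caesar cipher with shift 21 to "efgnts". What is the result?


Caesar cipher: shift "efgnts" by 21
  'e' (pos 4) + 21 = pos 25 = 'z'
  'f' (pos 5) + 21 = pos 0 = 'a'
  'g' (pos 6) + 21 = pos 1 = 'b'
  'n' (pos 13) + 21 = pos 8 = 'i'
  't' (pos 19) + 21 = pos 14 = 'o'
  's' (pos 18) + 21 = pos 13 = 'n'
Result: zabion

zabion


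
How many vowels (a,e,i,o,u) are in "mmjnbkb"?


Input: mmjnbkb
Checking each character:
  'm' at position 0: consonant
  'm' at position 1: consonant
  'j' at position 2: consonant
  'n' at position 3: consonant
  'b' at position 4: consonant
  'k' at position 5: consonant
  'b' at position 6: consonant
Total vowels: 0

0


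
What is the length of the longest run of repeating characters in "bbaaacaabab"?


Input: "bbaaacaabab"
Scanning for longest run:
  Position 1 ('b'): continues run of 'b', length=2
  Position 2 ('a'): new char, reset run to 1
  Position 3 ('a'): continues run of 'a', length=2
  Position 4 ('a'): continues run of 'a', length=3
  Position 5 ('c'): new char, reset run to 1
  Position 6 ('a'): new char, reset run to 1
  Position 7 ('a'): continues run of 'a', length=2
  Position 8 ('b'): new char, reset run to 1
  Position 9 ('a'): new char, reset run to 1
  Position 10 ('b'): new char, reset run to 1
Longest run: 'a' with length 3

3


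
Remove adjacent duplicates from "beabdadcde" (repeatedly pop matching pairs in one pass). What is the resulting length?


Input: beabdadcde
Stack-based adjacent duplicate removal:
  Read 'b': push. Stack: b
  Read 'e': push. Stack: be
  Read 'a': push. Stack: bea
  Read 'b': push. Stack: beab
  Read 'd': push. Stack: beabd
  Read 'a': push. Stack: beabda
  Read 'd': push. Stack: beabdad
  Read 'c': push. Stack: beabdadc
  Read 'd': push. Stack: beabdadcd
  Read 'e': push. Stack: beabdadcde
Final stack: "beabdadcde" (length 10)

10


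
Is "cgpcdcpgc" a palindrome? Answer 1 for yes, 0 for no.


Input: cgpcdcpgc
Reversed: cgpcdcpgc
  Compare pos 0 ('c') with pos 8 ('c'): match
  Compare pos 1 ('g') with pos 7 ('g'): match
  Compare pos 2 ('p') with pos 6 ('p'): match
  Compare pos 3 ('c') with pos 5 ('c'): match
Result: palindrome

1


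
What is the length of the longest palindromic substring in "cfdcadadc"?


Input: "cfdcadadc"
Checking substrings for palindromes:
  [4:7] "ada" (len 3) => palindrome
  [5:8] "dad" (len 3) => palindrome
Longest palindromic substring: "ada" with length 3

3


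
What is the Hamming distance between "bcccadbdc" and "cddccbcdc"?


Comparing "bcccadbdc" and "cddccbcdc" position by position:
  Position 0: 'b' vs 'c' => differ
  Position 1: 'c' vs 'd' => differ
  Position 2: 'c' vs 'd' => differ
  Position 3: 'c' vs 'c' => same
  Position 4: 'a' vs 'c' => differ
  Position 5: 'd' vs 'b' => differ
  Position 6: 'b' vs 'c' => differ
  Position 7: 'd' vs 'd' => same
  Position 8: 'c' vs 'c' => same
Total differences (Hamming distance): 6

6


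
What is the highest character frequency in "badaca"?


Input: badaca
Character counts:
  'a': 3
  'b': 1
  'c': 1
  'd': 1
Maximum frequency: 3

3


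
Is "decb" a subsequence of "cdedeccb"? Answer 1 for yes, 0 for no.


Check if "decb" is a subsequence of "cdedeccb"
Greedy scan:
  Position 0 ('c'): no match needed
  Position 1 ('d'): matches sub[0] = 'd'
  Position 2 ('e'): matches sub[1] = 'e'
  Position 3 ('d'): no match needed
  Position 4 ('e'): no match needed
  Position 5 ('c'): matches sub[2] = 'c'
  Position 6 ('c'): no match needed
  Position 7 ('b'): matches sub[3] = 'b'
All 4 characters matched => is a subsequence

1


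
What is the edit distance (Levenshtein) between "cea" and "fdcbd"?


Computing edit distance: "cea" -> "fdcbd"
DP table:
           f    d    c    b    d
      0    1    2    3    4    5
  c   1    1    2    2    3    4
  e   2    2    2    3    3    4
  a   3    3    3    3    4    4
Edit distance = dp[3][5] = 4

4


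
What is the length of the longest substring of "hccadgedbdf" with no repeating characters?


Input: "hccadgedbdf"
Sliding window (track last position of each char):
  Position 0 ('h'): window [0,0] length 1 -- new best
  Position 1 ('c'): window [0,1] length 2 -- new best
  Position 2 ('c'): repeat (last at 1), move window start to 2
  Position 2 ('c'): window [2,2] length 1
  Position 3 ('a'): window [2,3] length 2
  Position 4 ('d'): window [2,4] length 3 -- new best
  Position 5 ('g'): window [2,5] length 4 -- new best
  Position 6 ('e'): window [2,6] length 5 -- new best
  Position 7 ('d'): repeat (last at 4), move window start to 5
  Position 7 ('d'): window [5,7] length 3
  Position 8 ('b'): window [5,8] length 4
  Position 9 ('d'): repeat (last at 7), move window start to 8
  Position 9 ('d'): window [8,9] length 2
  Position 10 ('f'): window [8,10] length 3
Longest substring with no repeats: "cadge" with length 5

5


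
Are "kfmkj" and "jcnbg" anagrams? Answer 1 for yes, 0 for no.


Strings: "kfmkj", "jcnbg"
Sorted first:  fjkkm
Sorted second: bcgjn
Differ at position 0: 'f' vs 'b' => not anagrams

0


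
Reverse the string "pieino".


Input: pieino
Reading characters right to left:
  Position 5: 'o'
  Position 4: 'n'
  Position 3: 'i'
  Position 2: 'e'
  Position 1: 'i'
  Position 0: 'p'
Reversed: onieip

onieip


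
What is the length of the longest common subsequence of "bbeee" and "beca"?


LCS of "bbeee" and "beca"
DP table:
           b    e    c    a
      0    0    0    0    0
  b   0    1    1    1    1
  b   0    1    1    1    1
  e   0    1    2    2    2
  e   0    1    2    2    2
  e   0    1    2    2    2
LCS length = dp[5][4] = 2

2


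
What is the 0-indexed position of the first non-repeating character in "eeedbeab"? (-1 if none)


Input: eeedbeab
Character frequencies:
  'a': 1
  'b': 2
  'd': 1
  'e': 4
Scanning left to right for freq == 1:
  Position 0 ('e'): freq=4, skip
  Position 1 ('e'): freq=4, skip
  Position 2 ('e'): freq=4, skip
  Position 3 ('d'): unique! => answer = 3

3


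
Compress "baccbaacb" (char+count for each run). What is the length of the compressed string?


Input: baccbaacb
Runs:
  'b' x 1 => "b1"
  'a' x 1 => "a1"
  'c' x 2 => "c2"
  'b' x 1 => "b1"
  'a' x 2 => "a2"
  'c' x 1 => "c1"
  'b' x 1 => "b1"
Compressed: "b1a1c2b1a2c1b1"
Compressed length: 14

14


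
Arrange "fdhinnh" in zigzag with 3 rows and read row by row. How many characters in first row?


Zigzag "fdhinnh" into 3 rows:
Placing characters:
  'f' => row 0
  'd' => row 1
  'h' => row 2
  'i' => row 1
  'n' => row 0
  'n' => row 1
  'h' => row 2
Rows:
  Row 0: "fn"
  Row 1: "din"
  Row 2: "hh"
First row length: 2

2


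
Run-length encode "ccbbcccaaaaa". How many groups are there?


Input: ccbbcccaaaaa
Scanning for consecutive runs:
  Group 1: 'c' x 2 (positions 0-1)
  Group 2: 'b' x 2 (positions 2-3)
  Group 3: 'c' x 3 (positions 4-6)
  Group 4: 'a' x 5 (positions 7-11)
Total groups: 4

4


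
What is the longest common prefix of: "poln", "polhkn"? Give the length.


Words: poln, polhkn
  Position 0: all 'p' => match
  Position 1: all 'o' => match
  Position 2: all 'l' => match
  Position 3: ('n', 'h') => mismatch, stop
LCP = "pol" (length 3)

3


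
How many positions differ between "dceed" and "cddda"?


Comparing "dceed" and "cddda" position by position:
  Position 0: 'd' vs 'c' => DIFFER
  Position 1: 'c' vs 'd' => DIFFER
  Position 2: 'e' vs 'd' => DIFFER
  Position 3: 'e' vs 'd' => DIFFER
  Position 4: 'd' vs 'a' => DIFFER
Positions that differ: 5

5


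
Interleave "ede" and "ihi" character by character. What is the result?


Interleaving "ede" and "ihi":
  Position 0: 'e' from first, 'i' from second => "ei"
  Position 1: 'd' from first, 'h' from second => "dh"
  Position 2: 'e' from first, 'i' from second => "ei"
Result: eidhei

eidhei


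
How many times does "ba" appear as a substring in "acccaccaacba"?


Searching for "ba" in "acccaccaacba"
Scanning each position:
  Position 0: "ac" => no
  Position 1: "cc" => no
  Position 2: "cc" => no
  Position 3: "ca" => no
  Position 4: "ac" => no
  Position 5: "cc" => no
  Position 6: "ca" => no
  Position 7: "aa" => no
  Position 8: "ac" => no
  Position 9: "cb" => no
  Position 10: "ba" => MATCH
Total occurrences: 1

1


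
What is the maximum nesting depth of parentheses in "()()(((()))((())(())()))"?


Input: "()()(((()))((())(())()))"
Tracking depth:
  Position 0 '(': depth becomes 1
  Position 1 ')': depth becomes 0
  Position 2 '(': depth becomes 1
  Position 3 ')': depth becomes 0
  Position 4 '(': depth becomes 1
  Position 5 '(': depth becomes 2
  Position 6 '(': depth becomes 3
  Position 7 '(': depth becomes 4
  Position 8 ')': depth becomes 3
  Position 9 ')': depth becomes 2
  Position 10 ')': depth becomes 1
  Position 11 '(': depth becomes 2
  Position 12 '(': depth becomes 3
  Position 13 '(': depth becomes 4
  Position 14 ')': depth becomes 3
  Position 15 ')': depth becomes 2
  Position 16 '(': depth becomes 3
  Position 17 '(': depth becomes 4
  Position 18 ')': depth becomes 3
  Position 19 ')': depth becomes 2
  Position 20 '(': depth becomes 3
  Position 21 ')': depth becomes 2
  Position 22 ')': depth becomes 1
  Position 23 ')': depth becomes 0
Maximum depth reached: 4

4


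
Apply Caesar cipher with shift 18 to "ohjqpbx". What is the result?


Caesar cipher: shift "ohjqpbx" by 18
  'o' (pos 14) + 18 = pos 6 = 'g'
  'h' (pos 7) + 18 = pos 25 = 'z'
  'j' (pos 9) + 18 = pos 1 = 'b'
  'q' (pos 16) + 18 = pos 8 = 'i'
  'p' (pos 15) + 18 = pos 7 = 'h'
  'b' (pos 1) + 18 = pos 19 = 't'
  'x' (pos 23) + 18 = pos 15 = 'p'
Result: gzbihtp

gzbihtp


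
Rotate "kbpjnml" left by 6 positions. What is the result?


Input: "kbpjnml", rotate left by 6
First 6 characters: "kbpjnm"
Remaining characters: "l"
Concatenate remaining + first: "l" + "kbpjnm" = "lkbpjnm"

lkbpjnm


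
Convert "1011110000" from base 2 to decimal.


Input: "1011110000" in base 2
Positional expansion:
  Digit '1' (value 1) x 2^9 = 512
  Digit '0' (value 0) x 2^8 = 0
  Digit '1' (value 1) x 2^7 = 128
  Digit '1' (value 1) x 2^6 = 64
  Digit '1' (value 1) x 2^5 = 32
  Digit '1' (value 1) x 2^4 = 16
  Digit '0' (value 0) x 2^3 = 0
  Digit '0' (value 0) x 2^2 = 0
  Digit '0' (value 0) x 2^1 = 0
  Digit '0' (value 0) x 2^0 = 0
Sum = 752

752


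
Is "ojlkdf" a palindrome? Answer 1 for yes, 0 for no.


Input: ojlkdf
Reversed: fdkljo
  Compare pos 0 ('o') with pos 5 ('f'): MISMATCH
  Compare pos 1 ('j') with pos 4 ('d'): MISMATCH
  Compare pos 2 ('l') with pos 3 ('k'): MISMATCH
Result: not a palindrome

0


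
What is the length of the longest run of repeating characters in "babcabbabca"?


Input: "babcabbabca"
Scanning for longest run:
  Position 1 ('a'): new char, reset run to 1
  Position 2 ('b'): new char, reset run to 1
  Position 3 ('c'): new char, reset run to 1
  Position 4 ('a'): new char, reset run to 1
  Position 5 ('b'): new char, reset run to 1
  Position 6 ('b'): continues run of 'b', length=2
  Position 7 ('a'): new char, reset run to 1
  Position 8 ('b'): new char, reset run to 1
  Position 9 ('c'): new char, reset run to 1
  Position 10 ('a'): new char, reset run to 1
Longest run: 'b' with length 2

2


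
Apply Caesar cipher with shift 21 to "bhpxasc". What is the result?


Caesar cipher: shift "bhpxasc" by 21
  'b' (pos 1) + 21 = pos 22 = 'w'
  'h' (pos 7) + 21 = pos 2 = 'c'
  'p' (pos 15) + 21 = pos 10 = 'k'
  'x' (pos 23) + 21 = pos 18 = 's'
  'a' (pos 0) + 21 = pos 21 = 'v'
  's' (pos 18) + 21 = pos 13 = 'n'
  'c' (pos 2) + 21 = pos 23 = 'x'
Result: wcksvnx

wcksvnx


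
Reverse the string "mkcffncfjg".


Input: mkcffncfjg
Reading characters right to left:
  Position 9: 'g'
  Position 8: 'j'
  Position 7: 'f'
  Position 6: 'c'
  Position 5: 'n'
  Position 4: 'f'
  Position 3: 'f'
  Position 2: 'c'
  Position 1: 'k'
  Position 0: 'm'
Reversed: gjfcnffckm

gjfcnffckm


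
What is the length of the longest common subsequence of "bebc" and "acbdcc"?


LCS of "bebc" and "acbdcc"
DP table:
           a    c    b    d    c    c
      0    0    0    0    0    0    0
  b   0    0    0    1    1    1    1
  e   0    0    0    1    1    1    1
  b   0    0    0    1    1    1    1
  c   0    0    1    1    1    2    2
LCS length = dp[4][6] = 2

2


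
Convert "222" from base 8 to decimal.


Input: "222" in base 8
Positional expansion:
  Digit '2' (value 2) x 8^2 = 128
  Digit '2' (value 2) x 8^1 = 16
  Digit '2' (value 2) x 8^0 = 2
Sum = 146

146


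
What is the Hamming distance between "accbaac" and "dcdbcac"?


Comparing "accbaac" and "dcdbcac" position by position:
  Position 0: 'a' vs 'd' => differ
  Position 1: 'c' vs 'c' => same
  Position 2: 'c' vs 'd' => differ
  Position 3: 'b' vs 'b' => same
  Position 4: 'a' vs 'c' => differ
  Position 5: 'a' vs 'a' => same
  Position 6: 'c' vs 'c' => same
Total differences (Hamming distance): 3

3


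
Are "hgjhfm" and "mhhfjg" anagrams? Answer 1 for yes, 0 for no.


Strings: "hgjhfm", "mhhfjg"
Sorted first:  fghhjm
Sorted second: fghhjm
Sorted forms match => anagrams

1


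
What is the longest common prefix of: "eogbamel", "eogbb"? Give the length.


Words: eogbamel, eogbb
  Position 0: all 'e' => match
  Position 1: all 'o' => match
  Position 2: all 'g' => match
  Position 3: all 'b' => match
  Position 4: ('a', 'b') => mismatch, stop
LCP = "eogb" (length 4)

4


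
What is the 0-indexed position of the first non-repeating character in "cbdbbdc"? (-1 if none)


Input: cbdbbdc
Character frequencies:
  'b': 3
  'c': 2
  'd': 2
Scanning left to right for freq == 1:
  Position 0 ('c'): freq=2, skip
  Position 1 ('b'): freq=3, skip
  Position 2 ('d'): freq=2, skip
  Position 3 ('b'): freq=3, skip
  Position 4 ('b'): freq=3, skip
  Position 5 ('d'): freq=2, skip
  Position 6 ('c'): freq=2, skip
  No unique character found => answer = -1

-1
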